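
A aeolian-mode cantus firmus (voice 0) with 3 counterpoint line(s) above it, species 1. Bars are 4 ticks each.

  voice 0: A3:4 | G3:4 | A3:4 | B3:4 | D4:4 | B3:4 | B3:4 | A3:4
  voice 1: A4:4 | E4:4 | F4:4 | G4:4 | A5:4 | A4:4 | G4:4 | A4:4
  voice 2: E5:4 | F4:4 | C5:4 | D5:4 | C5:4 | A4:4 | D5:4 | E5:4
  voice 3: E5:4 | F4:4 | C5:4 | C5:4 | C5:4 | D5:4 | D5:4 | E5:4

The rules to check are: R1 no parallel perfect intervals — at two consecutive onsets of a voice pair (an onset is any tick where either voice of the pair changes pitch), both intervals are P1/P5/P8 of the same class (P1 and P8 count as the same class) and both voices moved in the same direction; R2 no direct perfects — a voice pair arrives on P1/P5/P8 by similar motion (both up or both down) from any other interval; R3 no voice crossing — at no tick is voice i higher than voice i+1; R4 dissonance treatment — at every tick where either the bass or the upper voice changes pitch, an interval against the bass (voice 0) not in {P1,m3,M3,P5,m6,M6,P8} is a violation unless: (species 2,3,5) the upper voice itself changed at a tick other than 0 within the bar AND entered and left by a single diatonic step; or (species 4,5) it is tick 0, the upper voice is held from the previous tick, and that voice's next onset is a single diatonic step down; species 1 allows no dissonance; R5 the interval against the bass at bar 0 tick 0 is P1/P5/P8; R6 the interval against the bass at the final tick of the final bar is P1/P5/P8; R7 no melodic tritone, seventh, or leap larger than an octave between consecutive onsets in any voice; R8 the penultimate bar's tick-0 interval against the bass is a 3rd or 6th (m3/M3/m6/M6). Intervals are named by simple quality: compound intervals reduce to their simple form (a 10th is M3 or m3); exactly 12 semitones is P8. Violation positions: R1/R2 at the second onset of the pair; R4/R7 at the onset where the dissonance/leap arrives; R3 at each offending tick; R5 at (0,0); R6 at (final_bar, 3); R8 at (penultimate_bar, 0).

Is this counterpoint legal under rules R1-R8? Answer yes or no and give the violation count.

No (28 violations)

bar 0: v0=A3 v1=A4 v2=E5 v3=E5 (P5)
bar 1: v0=G3 v1=E4 v2=F4 v3=F4 (m7)
bar 2: v0=A3 v1=F4 v2=C5 v3=C5 (m3)
bar 3: v0=B3 v1=G4 v2=D5 v3=C5 (m2)
bar 4: v0=D4 v1=A5 v2=C5 v3=C5 (m7)
bar 5: v0=B3 v1=A4 v2=A4 v3=D5 (m3)
bar 6: v0=B3 v1=G4 v2=D5 v3=D5 (m3)
bar 7: v0=A3 v1=A4 v2=E5 v3=E5 (P5)
  R1 @ bar1.0: E5/E5 P1 -> F4/F4 P1 similar
  R4 @ bar1.0: G3/F4 m7 untreated
  R4 @ bar1.0: G3/F4 m7 untreated
  R7 @ bar1.0: E5->F4 leap 11st
  R7 @ bar1.0: E5->F4 leap 11st
  R1 @ bar2.0: F4/F4 P1 -> C5/C5 P1 similar
  R2 @ bar2.0: E4/F4 m2 -> F4/C5 P5 similar
  R2 @ bar2.0: E4/F4 m2 -> F4/C5 P5 similar
  R1 @ bar3.0: F4/C5 P5 -> G4/D5 P5 similar
  R3 @ bar3.0: D5 above C5
  R4 @ bar3.0: B3/C5 m2 untreated
  R3 @ bar3.1: D5 above C5
  R3 @ bar3.2: D5 above C5
  R3 @ bar3.3: D5 above C5
  R2 @ bar4.0: B3/G4 m6 -> D4/A5 P5 similar
  R3 @ bar4.0: A5 above C5
  R4 @ bar4.0: D4/C5 m7 untreated
  R4 @ bar4.0: D4/C5 m7 untreated
  R7 @ bar4.0: G4->A5 leap 14st
  R3 @ bar4.1: A5 above C5
  R3 @ bar4.2: A5 above C5
  R3 @ bar4.3: A5 above C5
  R2 @ bar5.0: A5/C5 M6 -> A4/A4 P1 similar
  R4 @ bar5.0: B3/A4 m7 untreated
  R4 @ bar5.0: B3/A4 m7 untreated
  R1 @ bar7.0: G4/D5 P5 -> A4/E5 P5 similar
  R1 @ bar7.0: G4/D5 P5 -> A4/E5 P5 similar
  R1 @ bar7.0: D5/D5 P1 -> E5/E5 P1 similar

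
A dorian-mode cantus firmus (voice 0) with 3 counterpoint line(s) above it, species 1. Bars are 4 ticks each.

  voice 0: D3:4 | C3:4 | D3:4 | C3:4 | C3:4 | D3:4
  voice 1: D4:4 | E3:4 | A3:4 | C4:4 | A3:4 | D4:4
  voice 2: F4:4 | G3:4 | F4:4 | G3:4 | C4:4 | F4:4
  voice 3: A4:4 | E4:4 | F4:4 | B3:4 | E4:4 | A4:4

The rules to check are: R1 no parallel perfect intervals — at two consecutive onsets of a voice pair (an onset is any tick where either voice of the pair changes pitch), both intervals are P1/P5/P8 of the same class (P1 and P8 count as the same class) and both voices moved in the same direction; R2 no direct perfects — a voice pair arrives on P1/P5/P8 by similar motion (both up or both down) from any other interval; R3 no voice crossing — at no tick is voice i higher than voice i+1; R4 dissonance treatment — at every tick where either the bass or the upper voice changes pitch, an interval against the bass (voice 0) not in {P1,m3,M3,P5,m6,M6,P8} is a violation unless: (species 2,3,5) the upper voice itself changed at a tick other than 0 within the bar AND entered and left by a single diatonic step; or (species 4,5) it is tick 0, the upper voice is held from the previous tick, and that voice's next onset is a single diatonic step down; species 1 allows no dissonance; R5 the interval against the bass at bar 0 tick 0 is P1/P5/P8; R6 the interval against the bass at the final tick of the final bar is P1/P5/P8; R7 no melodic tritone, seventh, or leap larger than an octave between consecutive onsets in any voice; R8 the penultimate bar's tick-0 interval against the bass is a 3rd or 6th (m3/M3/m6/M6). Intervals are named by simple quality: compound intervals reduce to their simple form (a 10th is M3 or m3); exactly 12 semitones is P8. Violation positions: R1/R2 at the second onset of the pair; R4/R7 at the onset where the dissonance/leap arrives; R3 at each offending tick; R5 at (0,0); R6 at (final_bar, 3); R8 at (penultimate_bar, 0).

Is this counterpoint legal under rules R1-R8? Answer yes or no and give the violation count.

bar 0: v0=D3 v1=D4 v2=F4 v3=A4 (P5)
bar 1: v0=C3 v1=E3 v2=G3 v3=E4 (M3)
bar 2: v0=D3 v1=A3 v2=F4 v3=F4 (m3)
bar 3: v0=C3 v1=C4 v2=G3 v3=B3 (M7)
bar 4: v0=C3 v1=A3 v2=C4 v3=E4 (M3)
bar 5: v0=D3 v1=D4 v2=F4 v3=A4 (P5)
  R5 @ bar0.0: opens on m3
  R2 @ bar1.0: D3/F4 m3 -> C3/G3 P5 similar
  R2 @ bar1.0: D4/A4 P5 -> E3/E4 P8 similar
  R7 @ bar1.0: D4->E3 leap 10st
  R7 @ bar1.0: F4->G3 leap 10st
  R2 @ bar2.0: C3/E3 M3 -> D3/A3 P5 similar
  R2 @ bar2.0: G3/E4 M6 -> F4/F4 P1 similar
  R7 @ bar2.0: G3->F4 leap 10st
  R2 @ bar3.0: D3/F4 m3 -> C3/G3 P5 similar
  R3 @ bar3.0: C4 above G3
  R4 @ bar3.0: C3/B3 M7 untreated
  R7 @ bar3.0: F4->G3 leap 10st
  R7 @ bar3.0: F4->B3 leap 6st
  R3 @ bar3.1: C4 above G3
  R3 @ bar3.2: C4 above G3
  R3 @ bar3.3: C4 above G3
  R8 @ bar4.0: penult P8 not 3rd/6th
  R1 @ bar5.0: A3/E4 P5 -> D4/A4 P5 similar
  R2 @ bar5.0: C3/A3 M6 -> D3/D4 P8 similar
  R2 @ bar5.0: C3/E4 M3 -> D3/A4 P5 similar
  R6 @ bar5.3: closes on m3

No (21 violations)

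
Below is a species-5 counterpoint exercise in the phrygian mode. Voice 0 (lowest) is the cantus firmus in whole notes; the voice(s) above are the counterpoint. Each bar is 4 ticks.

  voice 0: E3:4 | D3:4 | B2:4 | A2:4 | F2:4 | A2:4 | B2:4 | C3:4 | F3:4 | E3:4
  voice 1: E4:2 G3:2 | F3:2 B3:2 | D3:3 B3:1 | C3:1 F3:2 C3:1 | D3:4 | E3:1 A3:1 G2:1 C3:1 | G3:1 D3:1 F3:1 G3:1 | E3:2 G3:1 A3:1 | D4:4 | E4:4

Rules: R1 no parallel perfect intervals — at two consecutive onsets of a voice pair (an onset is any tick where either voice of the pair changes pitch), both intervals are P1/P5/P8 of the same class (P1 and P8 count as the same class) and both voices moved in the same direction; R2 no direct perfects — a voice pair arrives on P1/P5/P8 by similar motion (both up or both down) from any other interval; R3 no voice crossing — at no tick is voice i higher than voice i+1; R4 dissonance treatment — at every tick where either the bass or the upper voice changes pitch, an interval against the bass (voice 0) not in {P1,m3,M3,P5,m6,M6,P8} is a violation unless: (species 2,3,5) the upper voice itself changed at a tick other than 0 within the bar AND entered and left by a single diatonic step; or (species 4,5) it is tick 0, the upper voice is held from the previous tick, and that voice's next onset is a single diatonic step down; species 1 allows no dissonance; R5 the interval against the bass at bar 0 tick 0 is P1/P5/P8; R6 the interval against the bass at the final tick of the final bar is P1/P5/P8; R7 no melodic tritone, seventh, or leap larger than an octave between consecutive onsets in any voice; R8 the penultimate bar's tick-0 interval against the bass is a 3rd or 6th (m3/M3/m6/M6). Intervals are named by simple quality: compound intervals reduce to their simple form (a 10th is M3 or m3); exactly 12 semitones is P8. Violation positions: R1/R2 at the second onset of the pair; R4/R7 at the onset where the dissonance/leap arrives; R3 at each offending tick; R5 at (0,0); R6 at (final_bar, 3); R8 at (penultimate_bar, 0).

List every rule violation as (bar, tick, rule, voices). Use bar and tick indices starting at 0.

bar 0: v0=E3 v1=E4 downbeat P8
bar 1: v0=D3 v1=F3 downbeat m3
bar 2: v0=B2 v1=D3 downbeat m3
bar 3: v0=A2 v1=C3 downbeat m3
bar 4: v0=F2 v1=D3 downbeat M6
bar 5: v0=A2 v1=E3 downbeat P5
bar 6: v0=B2 v1=G3 downbeat m6
bar 7: v0=C3 v1=E3 downbeat M3
bar 8: v0=F3 v1=D4 downbeat M6
bar 9: v0=E3 v1=E4 downbeat P8
  -> R7 @ bar 1 tick 2 v(1,): F3->B3 leap 6st
  -> R7 @ bar 3 tick 0 v(1,): B3->C3 leap 11st
  -> R2 @ bar 5 tick 0 v(0, 1): F2/D3 M6 -> A2/E3 P5 similar
  -> R3 @ bar 5 tick 2 v(0, 1): A2 above G2
  -> R4 @ bar 5 tick 2 v(0, 1): A2/G2 M2 untreated
  -> R7 @ bar 5 tick 2 v(1,): A3->G2 leap 14st
  -> R4 @ bar 6 tick 2 v(0, 1): B2/F3 TT untreated

(1, 2, R7, (1,))
(3, 0, R7, (1,))
(5, 0, R2, (0, 1))
(5, 2, R3, (0, 1))
(5, 2, R4, (0, 1))
(5, 2, R7, (1,))
(6, 2, R4, (0, 1))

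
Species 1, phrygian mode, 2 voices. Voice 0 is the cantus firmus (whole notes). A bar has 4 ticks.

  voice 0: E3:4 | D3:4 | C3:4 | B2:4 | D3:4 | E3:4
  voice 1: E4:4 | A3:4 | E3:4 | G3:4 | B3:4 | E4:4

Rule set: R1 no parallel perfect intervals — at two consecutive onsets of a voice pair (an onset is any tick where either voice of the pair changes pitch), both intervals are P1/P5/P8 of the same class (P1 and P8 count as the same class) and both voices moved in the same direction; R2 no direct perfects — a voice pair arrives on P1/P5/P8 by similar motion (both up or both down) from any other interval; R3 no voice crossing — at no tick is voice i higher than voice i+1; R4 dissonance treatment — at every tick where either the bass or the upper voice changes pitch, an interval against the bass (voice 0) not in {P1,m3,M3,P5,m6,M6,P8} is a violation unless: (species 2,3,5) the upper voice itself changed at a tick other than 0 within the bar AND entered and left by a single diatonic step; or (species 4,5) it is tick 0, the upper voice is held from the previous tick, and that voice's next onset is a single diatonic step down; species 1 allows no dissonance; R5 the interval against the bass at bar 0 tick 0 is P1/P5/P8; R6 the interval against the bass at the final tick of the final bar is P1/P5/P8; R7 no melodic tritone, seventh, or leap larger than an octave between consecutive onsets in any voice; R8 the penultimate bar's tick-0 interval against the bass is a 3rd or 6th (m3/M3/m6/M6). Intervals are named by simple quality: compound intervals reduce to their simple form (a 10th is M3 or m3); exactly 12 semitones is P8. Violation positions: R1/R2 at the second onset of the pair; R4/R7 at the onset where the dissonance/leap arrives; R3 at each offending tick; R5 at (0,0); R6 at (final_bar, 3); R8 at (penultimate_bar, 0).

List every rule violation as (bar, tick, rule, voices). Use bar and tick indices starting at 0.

bar 0: v0=E3 v1=E4 downbeat P8
bar 1: v0=D3 v1=A3 downbeat P5
bar 2: v0=C3 v1=E3 downbeat M3
bar 3: v0=B2 v1=G3 downbeat m6
bar 4: v0=D3 v1=B3 downbeat M6
bar 5: v0=E3 v1=E4 downbeat P8
  -> R2 @ bar 1 tick 0 v(0, 1): E3/E4 P8 -> D3/A3 P5 similar
  -> R2 @ bar 5 tick 0 v(0, 1): D3/B3 M6 -> E3/E4 P8 similar

(1, 0, R2, (0, 1))
(5, 0, R2, (0, 1))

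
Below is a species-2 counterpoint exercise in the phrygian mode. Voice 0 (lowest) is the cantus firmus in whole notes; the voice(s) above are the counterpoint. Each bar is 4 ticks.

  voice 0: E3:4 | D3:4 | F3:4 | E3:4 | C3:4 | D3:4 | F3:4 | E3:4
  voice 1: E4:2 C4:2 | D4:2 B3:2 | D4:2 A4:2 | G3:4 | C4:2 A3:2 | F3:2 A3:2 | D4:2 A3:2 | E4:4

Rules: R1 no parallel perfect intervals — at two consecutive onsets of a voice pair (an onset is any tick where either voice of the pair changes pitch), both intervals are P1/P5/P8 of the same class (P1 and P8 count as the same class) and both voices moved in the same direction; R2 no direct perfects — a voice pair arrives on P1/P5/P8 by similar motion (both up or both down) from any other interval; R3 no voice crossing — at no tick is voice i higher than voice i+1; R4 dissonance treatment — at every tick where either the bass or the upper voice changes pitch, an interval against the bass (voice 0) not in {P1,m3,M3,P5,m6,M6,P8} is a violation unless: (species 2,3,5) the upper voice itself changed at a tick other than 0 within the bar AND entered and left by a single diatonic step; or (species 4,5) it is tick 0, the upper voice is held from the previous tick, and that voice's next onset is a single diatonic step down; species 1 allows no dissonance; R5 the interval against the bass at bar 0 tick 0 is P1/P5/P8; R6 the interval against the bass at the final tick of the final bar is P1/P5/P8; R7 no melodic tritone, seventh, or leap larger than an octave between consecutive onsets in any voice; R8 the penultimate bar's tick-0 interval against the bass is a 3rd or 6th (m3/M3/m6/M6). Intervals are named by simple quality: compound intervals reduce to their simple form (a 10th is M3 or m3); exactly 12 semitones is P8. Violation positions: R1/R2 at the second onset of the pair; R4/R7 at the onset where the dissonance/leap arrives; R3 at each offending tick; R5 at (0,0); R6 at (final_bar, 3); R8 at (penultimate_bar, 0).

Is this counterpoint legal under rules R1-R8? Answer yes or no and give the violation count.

bar 0: v0=E3 v1=E4 (P8)
bar 1: v0=D3 v1=D4 (P8)
bar 2: v0=F3 v1=D4 (M6)
bar 3: v0=E3 v1=G3 (m3)
bar 4: v0=C3 v1=C4 (P8)
bar 5: v0=D3 v1=F3 (m3)
bar 6: v0=F3 v1=D4 (M6)
bar 7: v0=E3 v1=E4 (P8)
  R7 @ bar3.0: A4->G3 leap 14st

No (1 violations)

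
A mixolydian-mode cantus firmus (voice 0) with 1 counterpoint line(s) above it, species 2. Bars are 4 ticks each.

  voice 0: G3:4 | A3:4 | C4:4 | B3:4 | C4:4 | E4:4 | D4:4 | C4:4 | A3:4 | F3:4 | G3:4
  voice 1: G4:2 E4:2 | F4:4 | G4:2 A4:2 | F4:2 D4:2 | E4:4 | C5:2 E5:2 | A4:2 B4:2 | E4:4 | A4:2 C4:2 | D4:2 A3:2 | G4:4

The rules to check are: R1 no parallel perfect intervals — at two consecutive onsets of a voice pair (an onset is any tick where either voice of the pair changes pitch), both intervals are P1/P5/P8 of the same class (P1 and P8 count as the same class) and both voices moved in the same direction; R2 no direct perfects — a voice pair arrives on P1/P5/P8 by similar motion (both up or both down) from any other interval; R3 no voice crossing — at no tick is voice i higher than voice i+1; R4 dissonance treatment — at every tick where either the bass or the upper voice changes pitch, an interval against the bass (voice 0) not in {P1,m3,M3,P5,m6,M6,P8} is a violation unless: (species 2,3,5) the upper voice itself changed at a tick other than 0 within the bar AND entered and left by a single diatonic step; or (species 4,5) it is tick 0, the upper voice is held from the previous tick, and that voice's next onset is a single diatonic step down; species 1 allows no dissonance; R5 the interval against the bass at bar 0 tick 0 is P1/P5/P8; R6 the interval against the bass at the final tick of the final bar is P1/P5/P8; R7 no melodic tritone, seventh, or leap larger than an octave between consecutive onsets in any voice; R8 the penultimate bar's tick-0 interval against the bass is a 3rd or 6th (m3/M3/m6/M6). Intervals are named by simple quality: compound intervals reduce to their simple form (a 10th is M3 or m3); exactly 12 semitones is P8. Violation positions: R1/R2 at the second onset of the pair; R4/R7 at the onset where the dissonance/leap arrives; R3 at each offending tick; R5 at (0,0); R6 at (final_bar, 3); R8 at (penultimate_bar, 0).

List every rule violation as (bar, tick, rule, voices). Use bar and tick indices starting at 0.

bar 0: v0=G3 v1=G4 downbeat P8
bar 1: v0=A3 v1=F4 downbeat m6
bar 2: v0=C4 v1=G4 downbeat P5
bar 3: v0=B3 v1=F4 downbeat TT
bar 4: v0=C4 v1=E4 downbeat M3
bar 5: v0=E4 v1=C5 downbeat m6
bar 6: v0=D4 v1=A4 downbeat P5
bar 7: v0=C4 v1=E4 downbeat M3
bar 8: v0=A3 v1=A4 downbeat P8
bar 9: v0=F3 v1=D4 downbeat M6
bar 10: v0=G3 v1=G4 downbeat P8
  -> R2 @ bar 2 tick 0 v(0, 1): A3/F4 m6 -> C4/G4 P5 similar
  -> R4 @ bar 3 tick 0 v(0, 1): B3/F4 TT untreated
  -> R2 @ bar 6 tick 0 v(0, 1): E4/E5 P8 -> D4/A4 P5 similar
  -> R2 @ bar 10 tick 0 v(0, 1): F3/A3 M3 -> G3/G4 P8 similar
  -> R7 @ bar 10 tick 0 v(1,): A3->G4 leap 10st

(2, 0, R2, (0, 1))
(3, 0, R4, (0, 1))
(6, 0, R2, (0, 1))
(10, 0, R2, (0, 1))
(10, 0, R7, (1,))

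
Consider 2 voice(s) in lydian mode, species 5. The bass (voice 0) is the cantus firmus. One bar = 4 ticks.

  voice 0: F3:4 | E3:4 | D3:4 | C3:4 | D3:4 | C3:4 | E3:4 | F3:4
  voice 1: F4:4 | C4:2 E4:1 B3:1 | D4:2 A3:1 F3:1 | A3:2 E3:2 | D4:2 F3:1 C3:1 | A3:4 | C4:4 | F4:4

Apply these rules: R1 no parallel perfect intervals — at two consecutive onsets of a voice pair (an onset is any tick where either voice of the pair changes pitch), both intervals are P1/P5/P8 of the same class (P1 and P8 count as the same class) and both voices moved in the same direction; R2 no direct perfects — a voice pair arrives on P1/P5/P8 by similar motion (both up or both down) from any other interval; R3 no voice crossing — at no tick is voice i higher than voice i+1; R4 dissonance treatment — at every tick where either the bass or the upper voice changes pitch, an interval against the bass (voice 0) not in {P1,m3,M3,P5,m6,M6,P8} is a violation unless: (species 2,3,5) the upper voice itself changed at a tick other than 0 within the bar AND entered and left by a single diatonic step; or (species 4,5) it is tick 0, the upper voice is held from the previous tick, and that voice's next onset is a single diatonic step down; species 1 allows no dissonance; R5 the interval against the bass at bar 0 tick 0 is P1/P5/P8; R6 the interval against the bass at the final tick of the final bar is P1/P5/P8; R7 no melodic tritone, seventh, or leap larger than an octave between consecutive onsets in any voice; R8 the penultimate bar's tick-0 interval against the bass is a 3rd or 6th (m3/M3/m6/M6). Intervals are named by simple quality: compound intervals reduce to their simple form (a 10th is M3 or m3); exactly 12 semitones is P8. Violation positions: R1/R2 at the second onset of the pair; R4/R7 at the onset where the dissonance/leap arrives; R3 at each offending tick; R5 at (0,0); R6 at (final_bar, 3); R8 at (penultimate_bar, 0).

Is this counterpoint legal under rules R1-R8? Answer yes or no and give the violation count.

bar 0: v0=F3 v1=F4 (P8)
bar 1: v0=E3 v1=C4 (m6)
bar 2: v0=D3 v1=D4 (P8)
bar 3: v0=C3 v1=A3 (M6)
bar 4: v0=D3 v1=D4 (P8)
bar 5: v0=C3 v1=A3 (M6)
bar 6: v0=E3 v1=C4 (m6)
bar 7: v0=F3 v1=F4 (P8)
  R2 @ bar4.0: C3/E3 M3 -> D3/D4 P8 similar
  R7 @ bar4.0: E3->D4 leap 10st
  R3 @ bar4.3: D3 above C3
  R4 @ bar4.3: D3/C3 M2 untreated
  R2 @ bar7.0: E3/C4 m6 -> F3/F4 P8 similar

No (5 violations)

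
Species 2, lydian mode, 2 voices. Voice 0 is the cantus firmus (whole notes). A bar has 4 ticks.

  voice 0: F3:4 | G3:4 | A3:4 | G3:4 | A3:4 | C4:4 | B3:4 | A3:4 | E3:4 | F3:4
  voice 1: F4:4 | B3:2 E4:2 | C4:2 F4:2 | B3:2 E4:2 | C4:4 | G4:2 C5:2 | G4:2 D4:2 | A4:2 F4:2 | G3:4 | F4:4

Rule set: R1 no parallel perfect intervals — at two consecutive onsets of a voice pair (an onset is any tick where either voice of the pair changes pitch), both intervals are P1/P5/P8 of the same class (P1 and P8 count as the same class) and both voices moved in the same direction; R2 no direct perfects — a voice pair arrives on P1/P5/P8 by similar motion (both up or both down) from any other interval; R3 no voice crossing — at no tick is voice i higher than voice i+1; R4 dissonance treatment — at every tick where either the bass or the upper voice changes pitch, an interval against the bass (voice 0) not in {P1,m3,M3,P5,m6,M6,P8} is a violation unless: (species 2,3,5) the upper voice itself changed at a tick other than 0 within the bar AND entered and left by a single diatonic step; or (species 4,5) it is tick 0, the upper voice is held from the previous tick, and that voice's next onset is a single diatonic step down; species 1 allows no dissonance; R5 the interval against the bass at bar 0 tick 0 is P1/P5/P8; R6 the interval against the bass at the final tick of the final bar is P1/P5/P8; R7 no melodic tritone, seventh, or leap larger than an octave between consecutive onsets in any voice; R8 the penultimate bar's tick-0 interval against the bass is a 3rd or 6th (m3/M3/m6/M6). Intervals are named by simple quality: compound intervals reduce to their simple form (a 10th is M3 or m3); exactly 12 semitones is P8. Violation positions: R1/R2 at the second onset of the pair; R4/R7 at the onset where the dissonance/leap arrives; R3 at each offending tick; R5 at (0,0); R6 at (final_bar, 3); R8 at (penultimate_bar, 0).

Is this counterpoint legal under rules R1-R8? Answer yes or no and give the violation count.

bar 0: v0=F3 v1=F4 (P8)
bar 1: v0=G3 v1=B3 (M3)
bar 2: v0=A3 v1=C4 (m3)
bar 3: v0=G3 v1=B3 (M3)
bar 4: v0=A3 v1=C4 (m3)
bar 5: v0=C4 v1=G4 (P5)
bar 6: v0=B3 v1=G4 (m6)
bar 7: v0=A3 v1=A4 (P8)
bar 8: v0=E3 v1=G3 (m3)
bar 9: v0=F3 v1=F4 (P8)
  R7 @ bar1.0: F4->B3 leap 6st
  R7 @ bar3.0: F4->B3 leap 6st
  R2 @ bar5.0: A3/C4 m3 -> C4/G4 P5 similar
  R7 @ bar8.0: F4->G3 leap 10st
  R2 @ bar9.0: E3/G3 m3 -> F3/F4 P8 similar
  R7 @ bar9.0: G3->F4 leap 10st

No (6 violations)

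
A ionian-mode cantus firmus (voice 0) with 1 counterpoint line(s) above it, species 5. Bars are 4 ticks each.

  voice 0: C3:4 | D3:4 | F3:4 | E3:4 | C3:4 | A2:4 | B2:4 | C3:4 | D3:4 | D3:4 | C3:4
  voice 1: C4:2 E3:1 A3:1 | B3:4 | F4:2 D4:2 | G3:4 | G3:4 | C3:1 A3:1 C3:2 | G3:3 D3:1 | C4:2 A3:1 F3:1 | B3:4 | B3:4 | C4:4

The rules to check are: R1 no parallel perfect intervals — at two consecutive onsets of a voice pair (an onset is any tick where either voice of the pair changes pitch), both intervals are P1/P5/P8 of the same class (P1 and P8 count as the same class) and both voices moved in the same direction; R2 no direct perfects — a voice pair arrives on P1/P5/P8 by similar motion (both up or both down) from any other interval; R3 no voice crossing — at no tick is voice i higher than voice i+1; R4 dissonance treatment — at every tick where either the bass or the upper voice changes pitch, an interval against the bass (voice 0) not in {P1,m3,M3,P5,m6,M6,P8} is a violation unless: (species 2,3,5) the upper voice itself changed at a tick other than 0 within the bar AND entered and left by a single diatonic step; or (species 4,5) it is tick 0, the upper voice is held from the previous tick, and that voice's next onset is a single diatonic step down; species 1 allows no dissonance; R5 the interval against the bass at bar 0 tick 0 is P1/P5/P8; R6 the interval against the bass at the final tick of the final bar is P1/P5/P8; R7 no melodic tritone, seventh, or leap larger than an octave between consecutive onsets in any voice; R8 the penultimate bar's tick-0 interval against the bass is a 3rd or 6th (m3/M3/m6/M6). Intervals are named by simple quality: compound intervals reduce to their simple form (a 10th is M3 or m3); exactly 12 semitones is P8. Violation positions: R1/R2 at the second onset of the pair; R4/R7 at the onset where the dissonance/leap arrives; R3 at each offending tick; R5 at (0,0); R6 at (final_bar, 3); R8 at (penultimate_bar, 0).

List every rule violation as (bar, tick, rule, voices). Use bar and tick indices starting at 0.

(2, 0, R2, (0, 1))
(2, 0, R7, (1,))
(7, 0, R2, (0, 1))
(7, 0, R7, (1,))
(7, 3, R4, (0, 1))
(8, 0, R7, (1,))

bar 0: v0=C3 v1=C4 downbeat P8
bar 1: v0=D3 v1=B3 downbeat M6
bar 2: v0=F3 v1=F4 downbeat P8
bar 3: v0=E3 v1=G3 downbeat m3
bar 4: v0=C3 v1=G3 downbeat P5
bar 5: v0=A2 v1=C3 downbeat m3
bar 6: v0=B2 v1=G3 downbeat m6
bar 7: v0=C3 v1=C4 downbeat P8
bar 8: v0=D3 v1=B3 downbeat M6
bar 9: v0=D3 v1=B3 downbeat M6
bar 10: v0=C3 v1=C4 downbeat P8
  -> R2 @ bar 2 tick 0 v(0, 1): D3/B3 M6 -> F3/F4 P8 similar
  -> R7 @ bar 2 tick 0 v(1,): B3->F4 leap 6st
  -> R2 @ bar 7 tick 0 v(0, 1): B2/D3 m3 -> C3/C4 P8 similar
  -> R7 @ bar 7 tick 0 v(1,): D3->C4 leap 10st
  -> R4 @ bar 7 tick 3 v(0, 1): C3/F3 P4 untreated
  -> R7 @ bar 8 tick 0 v(1,): F3->B3 leap 6st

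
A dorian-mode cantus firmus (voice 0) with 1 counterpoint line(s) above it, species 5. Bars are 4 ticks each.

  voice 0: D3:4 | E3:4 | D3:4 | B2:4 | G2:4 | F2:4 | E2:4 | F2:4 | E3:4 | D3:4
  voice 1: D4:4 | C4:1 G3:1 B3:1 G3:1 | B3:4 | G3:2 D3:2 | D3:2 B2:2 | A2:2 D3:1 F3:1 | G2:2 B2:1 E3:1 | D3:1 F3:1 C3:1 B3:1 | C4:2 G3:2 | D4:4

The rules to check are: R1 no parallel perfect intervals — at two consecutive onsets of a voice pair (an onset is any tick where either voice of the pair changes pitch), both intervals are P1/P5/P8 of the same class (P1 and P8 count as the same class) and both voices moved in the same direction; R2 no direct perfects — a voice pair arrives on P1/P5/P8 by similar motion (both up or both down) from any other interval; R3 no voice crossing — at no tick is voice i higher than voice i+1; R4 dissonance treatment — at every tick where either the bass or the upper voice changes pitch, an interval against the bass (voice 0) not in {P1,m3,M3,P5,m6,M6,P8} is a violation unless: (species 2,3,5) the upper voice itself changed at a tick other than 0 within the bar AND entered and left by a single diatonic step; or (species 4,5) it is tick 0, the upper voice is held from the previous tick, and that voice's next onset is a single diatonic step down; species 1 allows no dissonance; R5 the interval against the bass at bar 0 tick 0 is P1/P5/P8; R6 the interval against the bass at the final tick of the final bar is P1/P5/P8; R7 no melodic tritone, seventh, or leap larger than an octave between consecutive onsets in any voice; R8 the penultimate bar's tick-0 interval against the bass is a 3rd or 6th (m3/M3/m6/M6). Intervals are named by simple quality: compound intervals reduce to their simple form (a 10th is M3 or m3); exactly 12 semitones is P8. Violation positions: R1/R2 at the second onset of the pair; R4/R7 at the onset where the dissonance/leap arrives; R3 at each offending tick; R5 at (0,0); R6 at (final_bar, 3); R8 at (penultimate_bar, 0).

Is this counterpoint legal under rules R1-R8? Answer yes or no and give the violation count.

No (4 violations)

bar 0: v0=D3 v1=D4 (P8)
bar 1: v0=E3 v1=C4 (m6)
bar 2: v0=D3 v1=B3 (M6)
bar 3: v0=B2 v1=G3 (m6)
bar 4: v0=G2 v1=D3 (P5)
bar 5: v0=F2 v1=A2 (M3)
bar 6: v0=E2 v1=G2 (m3)
bar 7: v0=F2 v1=D3 (M6)
bar 8: v0=E3 v1=C4 (m6)
bar 9: v0=D3 v1=D4 (P8)
  R7 @ bar6.0: F3->G2 leap 10st
  R4 @ bar7.3: F2/B3 TT untreated
  R7 @ bar7.3: C3->B3 leap 11st
  R7 @ bar8.0: F2->E3 leap 11st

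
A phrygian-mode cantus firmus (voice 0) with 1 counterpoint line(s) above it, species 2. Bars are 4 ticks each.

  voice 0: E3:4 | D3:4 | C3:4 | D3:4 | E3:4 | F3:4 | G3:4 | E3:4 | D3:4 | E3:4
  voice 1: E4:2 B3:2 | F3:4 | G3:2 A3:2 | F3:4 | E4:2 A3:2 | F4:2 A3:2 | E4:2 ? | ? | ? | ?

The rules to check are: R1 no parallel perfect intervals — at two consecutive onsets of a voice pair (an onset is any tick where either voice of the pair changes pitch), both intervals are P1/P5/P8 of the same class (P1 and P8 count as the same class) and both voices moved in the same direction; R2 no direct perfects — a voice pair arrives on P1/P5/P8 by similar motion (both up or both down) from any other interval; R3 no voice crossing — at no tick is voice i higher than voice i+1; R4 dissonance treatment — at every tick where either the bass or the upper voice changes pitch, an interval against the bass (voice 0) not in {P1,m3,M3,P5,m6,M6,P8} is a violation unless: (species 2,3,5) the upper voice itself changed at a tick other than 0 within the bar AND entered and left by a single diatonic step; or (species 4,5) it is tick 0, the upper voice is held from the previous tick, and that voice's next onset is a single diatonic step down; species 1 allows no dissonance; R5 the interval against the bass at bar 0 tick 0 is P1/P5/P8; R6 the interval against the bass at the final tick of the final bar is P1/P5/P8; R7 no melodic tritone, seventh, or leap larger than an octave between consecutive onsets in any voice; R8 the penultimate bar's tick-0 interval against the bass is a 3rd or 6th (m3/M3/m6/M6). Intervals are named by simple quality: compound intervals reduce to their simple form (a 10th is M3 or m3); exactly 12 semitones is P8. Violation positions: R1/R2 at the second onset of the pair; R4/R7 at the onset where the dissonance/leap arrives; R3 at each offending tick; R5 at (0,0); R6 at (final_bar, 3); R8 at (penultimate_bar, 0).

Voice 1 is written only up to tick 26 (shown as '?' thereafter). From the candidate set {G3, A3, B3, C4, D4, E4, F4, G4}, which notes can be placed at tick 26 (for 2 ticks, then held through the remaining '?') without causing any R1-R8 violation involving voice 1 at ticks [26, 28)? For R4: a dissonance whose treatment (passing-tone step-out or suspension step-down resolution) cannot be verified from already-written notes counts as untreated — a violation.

{B3, D4, E4, G3, G4}

G3: legal
A3: violates R4
B3: legal
C4: violates R4
D4: legal
E4: legal
F4: violates R4
G4: legal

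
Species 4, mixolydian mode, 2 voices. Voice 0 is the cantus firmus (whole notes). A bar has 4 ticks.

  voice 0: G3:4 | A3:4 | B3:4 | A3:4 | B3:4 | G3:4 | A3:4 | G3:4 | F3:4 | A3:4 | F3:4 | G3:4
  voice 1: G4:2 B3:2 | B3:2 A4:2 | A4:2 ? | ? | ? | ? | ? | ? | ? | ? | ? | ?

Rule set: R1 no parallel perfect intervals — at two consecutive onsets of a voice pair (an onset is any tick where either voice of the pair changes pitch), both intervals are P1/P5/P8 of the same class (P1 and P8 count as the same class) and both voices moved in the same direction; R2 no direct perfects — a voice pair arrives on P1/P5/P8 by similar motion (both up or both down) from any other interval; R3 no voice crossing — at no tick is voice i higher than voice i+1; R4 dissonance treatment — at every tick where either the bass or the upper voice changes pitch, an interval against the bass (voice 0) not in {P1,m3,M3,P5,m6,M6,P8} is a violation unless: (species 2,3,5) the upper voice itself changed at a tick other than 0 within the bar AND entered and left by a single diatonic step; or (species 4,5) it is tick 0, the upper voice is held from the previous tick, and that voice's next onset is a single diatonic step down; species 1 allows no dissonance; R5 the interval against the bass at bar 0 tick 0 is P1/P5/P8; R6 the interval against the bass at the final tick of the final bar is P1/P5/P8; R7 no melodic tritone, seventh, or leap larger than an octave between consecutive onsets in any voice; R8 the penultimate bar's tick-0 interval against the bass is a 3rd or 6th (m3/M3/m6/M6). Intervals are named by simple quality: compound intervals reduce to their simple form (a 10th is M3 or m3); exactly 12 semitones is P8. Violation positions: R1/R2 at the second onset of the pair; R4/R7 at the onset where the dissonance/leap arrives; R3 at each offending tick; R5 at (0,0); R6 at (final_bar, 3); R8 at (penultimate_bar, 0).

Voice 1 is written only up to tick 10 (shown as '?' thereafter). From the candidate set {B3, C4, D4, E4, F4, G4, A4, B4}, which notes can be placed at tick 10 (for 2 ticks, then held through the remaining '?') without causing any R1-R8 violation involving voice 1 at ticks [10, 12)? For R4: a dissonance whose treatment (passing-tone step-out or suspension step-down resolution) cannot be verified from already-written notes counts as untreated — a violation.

{A4, B4, D4, G4}

B3: violates R7
C4: violates R4
D4: legal
E4: violates R4
F4: violates R4
G4: legal
A4: legal
B4: legal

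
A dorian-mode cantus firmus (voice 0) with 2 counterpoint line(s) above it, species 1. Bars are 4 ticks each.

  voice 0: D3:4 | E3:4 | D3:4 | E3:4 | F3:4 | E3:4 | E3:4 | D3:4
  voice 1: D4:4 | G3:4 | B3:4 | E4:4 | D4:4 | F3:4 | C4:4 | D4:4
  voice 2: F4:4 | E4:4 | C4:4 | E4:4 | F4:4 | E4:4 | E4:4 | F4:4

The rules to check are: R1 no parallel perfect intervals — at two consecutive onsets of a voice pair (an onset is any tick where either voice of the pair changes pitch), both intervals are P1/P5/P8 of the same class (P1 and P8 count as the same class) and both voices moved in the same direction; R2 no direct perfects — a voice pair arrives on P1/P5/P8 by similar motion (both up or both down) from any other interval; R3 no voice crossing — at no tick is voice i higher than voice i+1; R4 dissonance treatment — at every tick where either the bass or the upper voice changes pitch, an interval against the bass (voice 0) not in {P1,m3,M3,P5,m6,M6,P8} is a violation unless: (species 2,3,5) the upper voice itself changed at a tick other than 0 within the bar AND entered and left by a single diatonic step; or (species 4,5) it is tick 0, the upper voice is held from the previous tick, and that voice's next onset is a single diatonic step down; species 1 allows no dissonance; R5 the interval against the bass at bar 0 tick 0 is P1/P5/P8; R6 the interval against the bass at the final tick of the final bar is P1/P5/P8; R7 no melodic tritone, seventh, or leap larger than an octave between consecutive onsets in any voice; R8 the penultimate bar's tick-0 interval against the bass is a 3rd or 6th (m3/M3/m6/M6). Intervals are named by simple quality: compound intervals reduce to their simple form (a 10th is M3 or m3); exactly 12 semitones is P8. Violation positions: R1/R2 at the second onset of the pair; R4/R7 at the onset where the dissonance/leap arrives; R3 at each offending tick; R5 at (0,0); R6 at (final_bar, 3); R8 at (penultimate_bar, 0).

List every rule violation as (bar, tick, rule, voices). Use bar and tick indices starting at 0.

(0, 0, R5, (0, 2))
(2, 0, R4, (0, 2))
(3, 0, R2, (0, 1))
(3, 0, R2, (0, 2))
(3, 0, R2, (1, 2))
(4, 0, R1, (0, 2))
(5, 0, R1, (0, 2))
(5, 0, R4, (0, 1))
(6, 0, R8, (0, 2))
(7, 3, R6, (0, 2))

bar 0: v0=D3 v1=D4 v2=F4 downbeat m3
bar 1: v0=E3 v1=G3 v2=E4 downbeat P8
bar 2: v0=D3 v1=B3 v2=C4 downbeat m7
bar 3: v0=E3 v1=E4 v2=E4 downbeat P8
bar 4: v0=F3 v1=D4 v2=F4 downbeat P8
bar 5: v0=E3 v1=F3 v2=E4 downbeat P8
bar 6: v0=E3 v1=C4 v2=E4 downbeat P8
bar 7: v0=D3 v1=D4 v2=F4 downbeat m3
  -> R5 @ bar 0 tick 0 v(0, 2): opens on m3
  -> R4 @ bar 2 tick 0 v(0, 2): D3/C4 m7 untreated
  -> R2 @ bar 3 tick 0 v(0, 1): D3/B3 M6 -> E3/E4 P8 similar
  -> R2 @ bar 3 tick 0 v(0, 2): D3/C4 m7 -> E3/E4 P8 similar
  -> R2 @ bar 3 tick 0 v(1, 2): B3/C4 m2 -> E4/E4 P1 similar
  -> R1 @ bar 4 tick 0 v(0, 2): E3/E4 P8 -> F3/F4 P8 similar
  -> R1 @ bar 5 tick 0 v(0, 2): F3/F4 P8 -> E3/E4 P8 similar
  -> R4 @ bar 5 tick 0 v(0, 1): E3/F3 m2 untreated
  -> R8 @ bar 6 tick 0 v(0, 2): penult P8 not 3rd/6th
  -> R6 @ bar 7 tick 3 v(0, 2): closes on m3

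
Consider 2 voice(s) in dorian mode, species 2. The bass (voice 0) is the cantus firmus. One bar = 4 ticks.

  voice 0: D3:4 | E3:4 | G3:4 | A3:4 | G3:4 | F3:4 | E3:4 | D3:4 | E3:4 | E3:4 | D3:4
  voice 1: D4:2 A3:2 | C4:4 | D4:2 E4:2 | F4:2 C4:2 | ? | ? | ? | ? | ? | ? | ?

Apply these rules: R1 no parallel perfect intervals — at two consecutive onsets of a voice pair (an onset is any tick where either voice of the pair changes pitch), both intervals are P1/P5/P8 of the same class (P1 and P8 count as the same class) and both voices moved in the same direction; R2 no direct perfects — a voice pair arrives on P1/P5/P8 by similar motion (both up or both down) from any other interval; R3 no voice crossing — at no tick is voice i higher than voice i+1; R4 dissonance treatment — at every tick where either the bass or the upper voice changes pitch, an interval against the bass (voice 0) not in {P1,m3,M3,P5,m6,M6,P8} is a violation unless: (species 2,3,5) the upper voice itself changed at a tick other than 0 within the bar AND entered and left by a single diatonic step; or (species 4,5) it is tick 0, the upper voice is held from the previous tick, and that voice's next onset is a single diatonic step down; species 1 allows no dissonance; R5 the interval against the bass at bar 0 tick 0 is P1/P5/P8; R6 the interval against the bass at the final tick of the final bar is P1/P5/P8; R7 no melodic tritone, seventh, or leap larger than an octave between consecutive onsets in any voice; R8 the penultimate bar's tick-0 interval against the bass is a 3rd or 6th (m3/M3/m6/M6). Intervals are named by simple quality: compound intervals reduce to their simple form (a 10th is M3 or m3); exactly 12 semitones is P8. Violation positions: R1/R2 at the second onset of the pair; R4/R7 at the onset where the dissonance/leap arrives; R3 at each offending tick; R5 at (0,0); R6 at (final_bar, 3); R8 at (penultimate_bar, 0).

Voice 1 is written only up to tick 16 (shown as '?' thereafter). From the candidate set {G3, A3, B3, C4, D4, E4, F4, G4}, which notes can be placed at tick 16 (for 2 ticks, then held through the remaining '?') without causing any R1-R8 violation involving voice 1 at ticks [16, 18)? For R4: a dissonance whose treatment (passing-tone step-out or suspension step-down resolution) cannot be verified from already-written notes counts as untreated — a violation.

{B3, D4, E4, G4}

G3: violates R2
A3: violates R4
B3: legal
C4: violates R4
D4: legal
E4: legal
F4: violates R4
G4: legal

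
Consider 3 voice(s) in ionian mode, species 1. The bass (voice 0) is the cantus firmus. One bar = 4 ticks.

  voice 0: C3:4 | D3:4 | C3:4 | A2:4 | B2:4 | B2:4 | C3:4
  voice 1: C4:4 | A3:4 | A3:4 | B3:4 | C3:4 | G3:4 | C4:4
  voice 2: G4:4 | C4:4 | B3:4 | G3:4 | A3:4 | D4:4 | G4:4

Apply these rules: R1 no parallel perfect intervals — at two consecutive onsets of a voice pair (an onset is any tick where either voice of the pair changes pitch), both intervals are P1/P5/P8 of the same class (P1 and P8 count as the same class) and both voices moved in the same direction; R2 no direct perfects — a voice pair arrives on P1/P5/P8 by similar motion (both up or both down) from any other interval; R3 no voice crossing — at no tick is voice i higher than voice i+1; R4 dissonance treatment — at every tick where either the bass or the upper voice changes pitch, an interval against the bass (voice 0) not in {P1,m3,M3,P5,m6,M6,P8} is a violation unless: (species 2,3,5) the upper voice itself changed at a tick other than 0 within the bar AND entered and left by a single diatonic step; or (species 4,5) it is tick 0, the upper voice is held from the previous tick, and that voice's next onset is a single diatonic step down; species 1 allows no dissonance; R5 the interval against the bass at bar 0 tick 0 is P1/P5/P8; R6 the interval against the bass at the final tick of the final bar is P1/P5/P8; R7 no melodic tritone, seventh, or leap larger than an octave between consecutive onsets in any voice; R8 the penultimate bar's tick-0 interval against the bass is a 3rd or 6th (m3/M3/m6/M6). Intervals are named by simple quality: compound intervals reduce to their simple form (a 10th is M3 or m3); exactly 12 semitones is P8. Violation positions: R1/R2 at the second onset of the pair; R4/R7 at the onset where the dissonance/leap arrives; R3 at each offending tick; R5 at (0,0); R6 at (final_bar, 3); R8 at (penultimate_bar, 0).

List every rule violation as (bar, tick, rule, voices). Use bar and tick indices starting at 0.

bar 0: v0=C3 v1=C4 v2=G4 downbeat P5
bar 1: v0=D3 v1=A3 v2=C4 downbeat m7
bar 2: v0=C3 v1=A3 v2=B3 downbeat M7
bar 3: v0=A2 v1=B3 v2=G3 downbeat m7
bar 4: v0=B2 v1=C3 v2=A3 downbeat m7
bar 5: v0=B2 v1=G3 v2=D4 downbeat m3
bar 6: v0=C3 v1=C4 v2=G4 downbeat P5
  -> R4 @ bar 1 tick 0 v(0, 2): D3/C4 m7 untreated
  -> R4 @ bar 2 tick 0 v(0, 2): C3/B3 M7 untreated
  -> R3 @ bar 3 tick 0 v(1, 2): B3 above G3
  -> R4 @ bar 3 tick 0 v(0, 1): A2/B3 M2 untreated
  -> R4 @ bar 3 tick 0 v(0, 2): A2/G3 m7 untreated
  -> R3 @ bar 3 tick 1 v(1, 2): B3 above G3
  -> R3 @ bar 3 tick 2 v(1, 2): B3 above G3
  -> R3 @ bar 3 tick 3 v(1, 2): B3 above G3
  -> R4 @ bar 4 tick 0 v(0, 1): B2/C3 m2 untreated
  -> R4 @ bar 4 tick 0 v(0, 2): B2/A3 m7 untreated
  -> R7 @ bar 4 tick 0 v(1,): B3->C3 leap 11st
  -> R2 @ bar 5 tick 0 v(1, 2): C3/A3 M6 -> G3/D4 P5 similar
  -> R1 @ bar 6 tick 0 v(1, 2): G3/D4 P5 -> C4/G4 P5 similar
  -> R2 @ bar 6 tick 0 v(0, 1): B2/G3 m6 -> C3/C4 P8 similar
  -> R2 @ bar 6 tick 0 v(0, 2): B2/D4 m3 -> C3/G4 P5 similar

(1, 0, R4, (0, 2))
(2, 0, R4, (0, 2))
(3, 0, R3, (1, 2))
(3, 0, R4, (0, 1))
(3, 0, R4, (0, 2))
(3, 1, R3, (1, 2))
(3, 2, R3, (1, 2))
(3, 3, R3, (1, 2))
(4, 0, R4, (0, 1))
(4, 0, R4, (0, 2))
(4, 0, R7, (1,))
(5, 0, R2, (1, 2))
(6, 0, R1, (1, 2))
(6, 0, R2, (0, 1))
(6, 0, R2, (0, 2))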